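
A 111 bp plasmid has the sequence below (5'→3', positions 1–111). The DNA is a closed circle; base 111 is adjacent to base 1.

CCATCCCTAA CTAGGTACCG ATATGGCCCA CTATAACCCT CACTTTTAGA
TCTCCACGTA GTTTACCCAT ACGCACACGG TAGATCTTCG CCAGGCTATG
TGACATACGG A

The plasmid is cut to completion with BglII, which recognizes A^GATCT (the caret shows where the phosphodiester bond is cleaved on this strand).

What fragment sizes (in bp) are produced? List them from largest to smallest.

BglII sites (AGATCT) start at positions 48, 82.
BglII cuts after the first base of each site, so after positions 48, 82.
Circular molecule, 2 cuts → 2 fragments:
  49–82 → 34 bp
  83–111 then 1–48 → 29 + 48 = 77 bp
Sorted largest to smallest: 77, 34 bp.

77, 34 bp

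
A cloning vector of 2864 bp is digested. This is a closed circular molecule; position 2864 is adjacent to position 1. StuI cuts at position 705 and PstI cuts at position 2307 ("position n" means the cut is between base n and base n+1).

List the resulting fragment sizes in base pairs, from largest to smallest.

Combined cut positions (sorted): 705, 2307.
Circular molecule, 2 cuts → 2 fragments:
  2307 − 705 = 1602 bp
  wrap: 2864 − 2307 + 705 = 1262 bp
Sorted largest to smallest: 1602, 1262 bp.

1602, 1262 bp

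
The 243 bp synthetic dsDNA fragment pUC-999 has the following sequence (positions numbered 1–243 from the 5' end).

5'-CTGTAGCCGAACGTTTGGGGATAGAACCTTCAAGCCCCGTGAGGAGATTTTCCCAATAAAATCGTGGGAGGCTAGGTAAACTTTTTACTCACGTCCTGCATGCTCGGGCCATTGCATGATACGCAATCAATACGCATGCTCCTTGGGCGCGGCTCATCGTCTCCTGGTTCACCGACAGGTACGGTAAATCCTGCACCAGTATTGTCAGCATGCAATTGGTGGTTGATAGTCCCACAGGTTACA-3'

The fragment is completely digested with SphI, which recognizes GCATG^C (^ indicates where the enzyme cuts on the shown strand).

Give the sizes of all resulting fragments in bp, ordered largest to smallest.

SphI sites (GCATGC) start at positions 98, 134, 208.
SphI cuts after base 5 of each site (before the last base), so after positions 102, 138, 212.
Linear molecule, 3 cuts → 4 fragments:
  1–102 → 102 bp
  103–138 → 36 bp
  139–212 → 74 bp
  213–243 → 31 bp
Sorted largest to smallest: 102, 74, 36, 31 bp.

102, 74, 36, 31 bp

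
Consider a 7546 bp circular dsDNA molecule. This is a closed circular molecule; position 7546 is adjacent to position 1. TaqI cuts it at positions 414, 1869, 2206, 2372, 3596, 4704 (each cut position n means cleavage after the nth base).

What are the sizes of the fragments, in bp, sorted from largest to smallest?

Circular molecule, 6 cuts → 6 fragments:
  1869 − 414 = 1455 bp
  2206 − 1869 = 337 bp
  2372 − 2206 = 166 bp
  3596 − 2372 = 1224 bp
  4704 − 3596 = 1108 bp
  wrap: 7546 − 4704 + 414 = 3256 bp
Sorted largest to smallest: 3256, 1455, 1224, 1108, 337, 166 bp.

3256, 1455, 1224, 1108, 337, 166 bp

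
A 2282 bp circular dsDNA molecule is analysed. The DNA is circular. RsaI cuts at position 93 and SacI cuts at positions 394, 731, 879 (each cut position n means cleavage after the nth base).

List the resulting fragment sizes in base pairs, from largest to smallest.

Combined cut positions (sorted): 93, 394, 731, 879.
Circular molecule, 4 cuts → 4 fragments:
  394 − 93 = 301 bp
  731 − 394 = 337 bp
  879 − 731 = 148 bp
  wrap: 2282 − 879 + 93 = 1496 bp
Sorted largest to smallest: 1496, 337, 301, 148 bp.

1496, 337, 301, 148 bp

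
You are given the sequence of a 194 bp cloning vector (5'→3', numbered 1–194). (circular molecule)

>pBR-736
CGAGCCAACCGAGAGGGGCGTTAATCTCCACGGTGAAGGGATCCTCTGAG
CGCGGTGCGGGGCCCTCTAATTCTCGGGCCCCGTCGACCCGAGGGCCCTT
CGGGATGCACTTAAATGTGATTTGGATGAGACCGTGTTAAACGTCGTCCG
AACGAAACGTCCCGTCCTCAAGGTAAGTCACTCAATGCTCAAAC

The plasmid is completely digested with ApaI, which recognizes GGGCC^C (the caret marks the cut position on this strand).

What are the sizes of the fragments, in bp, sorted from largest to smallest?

ApaI sites (GGGCCC) start at positions 60, 76, 93.
ApaI cuts after base 5 of each site (before the last base), so after positions 64, 80, 97.
Circular molecule, 3 cuts → 3 fragments:
  65–80 → 16 bp
  81–97 → 17 bp
  98–194 then 1–64 → 97 + 64 = 161 bp
Sorted largest to smallest: 161, 17, 16 bp.

161, 17, 16 bp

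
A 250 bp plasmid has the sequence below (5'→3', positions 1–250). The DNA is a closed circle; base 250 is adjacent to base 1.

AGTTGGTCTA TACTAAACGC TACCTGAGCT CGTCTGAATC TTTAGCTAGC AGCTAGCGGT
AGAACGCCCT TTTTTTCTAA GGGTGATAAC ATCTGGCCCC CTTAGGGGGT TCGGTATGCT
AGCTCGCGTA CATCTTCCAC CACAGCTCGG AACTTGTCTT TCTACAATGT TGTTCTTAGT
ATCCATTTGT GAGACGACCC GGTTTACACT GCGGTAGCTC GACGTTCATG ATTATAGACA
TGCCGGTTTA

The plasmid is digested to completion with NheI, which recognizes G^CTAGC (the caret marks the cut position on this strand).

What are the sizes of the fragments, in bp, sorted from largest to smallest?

NheI sites (GCTAGC) start at positions 45, 52, 118.
NheI cuts after the first base of each site, so after positions 45, 52, 118.
Circular molecule, 3 cuts → 3 fragments:
  46–52 → 7 bp
  53–118 → 66 bp
  119–250 then 1–45 → 132 + 45 = 177 bp
Sorted largest to smallest: 177, 66, 7 bp.

177, 66, 7 bp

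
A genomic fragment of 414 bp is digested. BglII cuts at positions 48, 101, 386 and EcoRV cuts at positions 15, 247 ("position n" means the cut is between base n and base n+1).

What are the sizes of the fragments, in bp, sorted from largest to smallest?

Combined cut positions (sorted): 15, 48, 101, 247, 386.
Linear molecule, 5 cuts → 6 fragments:
  15 − 0 = 15 bp
  48 − 15 = 33 bp
  101 − 48 = 53 bp
  247 − 101 = 146 bp
  386 − 247 = 139 bp
  414 − 386 = 28 bp
Sorted largest to smallest: 146, 139, 53, 33, 28, 15 bp.

146, 139, 53, 33, 28, 15 bp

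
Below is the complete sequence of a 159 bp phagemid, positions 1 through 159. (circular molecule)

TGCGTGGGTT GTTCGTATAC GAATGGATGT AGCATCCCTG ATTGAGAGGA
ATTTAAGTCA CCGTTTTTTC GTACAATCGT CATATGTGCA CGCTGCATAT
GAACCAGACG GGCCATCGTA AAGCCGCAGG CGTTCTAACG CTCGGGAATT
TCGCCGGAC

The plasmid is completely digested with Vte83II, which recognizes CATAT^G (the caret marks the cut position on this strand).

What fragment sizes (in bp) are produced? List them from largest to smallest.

144, 15 bp

Vte83II sites (CATATG) start at positions 81, 96.
Vte83II cuts after base 5 of each site (before the last base), so after positions 85, 100.
Circular molecule, 2 cuts → 2 fragments:
  86–100 → 15 bp
  101–159 then 1–85 → 59 + 85 = 144 bp
Sorted largest to smallest: 144, 15 bp.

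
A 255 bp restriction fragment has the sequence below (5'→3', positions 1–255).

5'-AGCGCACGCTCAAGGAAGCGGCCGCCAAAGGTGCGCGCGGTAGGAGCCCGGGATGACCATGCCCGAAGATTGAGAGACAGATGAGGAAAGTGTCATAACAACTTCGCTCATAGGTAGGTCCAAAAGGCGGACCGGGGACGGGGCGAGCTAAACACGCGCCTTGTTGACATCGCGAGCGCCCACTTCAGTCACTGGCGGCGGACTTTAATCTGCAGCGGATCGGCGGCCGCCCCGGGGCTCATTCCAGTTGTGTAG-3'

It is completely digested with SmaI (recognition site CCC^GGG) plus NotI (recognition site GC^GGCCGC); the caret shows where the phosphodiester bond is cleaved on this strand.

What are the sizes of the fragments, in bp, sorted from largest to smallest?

175, 30, 22, 19, 9 bp

SmaI sites (CCCGGG) start at positions 47, 231.
SmaI cuts after base 3 of each site, so after positions 49, 233.
NotI sites (GCGGCCGC) start at positions 18, 223.
NotI cuts after base 2 of each site, so after positions 19, 224.
Combined cut positions: 19, 49, 224, 233.
Linear molecule, 4 cuts → 5 fragments:
  1–19 → 19 bp
  20–49 → 30 bp
  50–224 → 175 bp
  225–233 → 9 bp
  234–255 → 22 bp
Sorted largest to smallest: 175, 30, 22, 19, 9 bp.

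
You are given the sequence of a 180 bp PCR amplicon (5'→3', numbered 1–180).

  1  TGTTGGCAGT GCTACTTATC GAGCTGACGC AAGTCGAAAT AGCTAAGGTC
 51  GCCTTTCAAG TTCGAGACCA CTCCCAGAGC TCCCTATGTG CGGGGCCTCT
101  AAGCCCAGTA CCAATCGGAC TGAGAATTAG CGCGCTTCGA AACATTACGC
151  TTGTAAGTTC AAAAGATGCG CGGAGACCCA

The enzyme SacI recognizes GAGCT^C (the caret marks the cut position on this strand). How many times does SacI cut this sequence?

1

GAGCTC occurs starting at position 77.
SacI cuts at 1 site.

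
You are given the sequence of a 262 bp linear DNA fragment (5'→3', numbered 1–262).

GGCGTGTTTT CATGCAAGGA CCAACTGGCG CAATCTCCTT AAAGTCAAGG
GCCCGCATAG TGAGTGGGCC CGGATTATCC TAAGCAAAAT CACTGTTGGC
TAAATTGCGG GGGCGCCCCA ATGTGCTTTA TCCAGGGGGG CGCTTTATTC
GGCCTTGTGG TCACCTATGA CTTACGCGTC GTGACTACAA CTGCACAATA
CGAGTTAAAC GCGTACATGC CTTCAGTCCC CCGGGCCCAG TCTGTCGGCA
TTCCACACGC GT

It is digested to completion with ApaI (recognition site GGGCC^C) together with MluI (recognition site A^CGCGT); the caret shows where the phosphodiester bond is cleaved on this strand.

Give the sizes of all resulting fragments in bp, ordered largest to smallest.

104, 53, 35, 28, 20, 17, 5 bp

ApaI sites (GGGCCC) start at positions 49, 66, 233.
ApaI cuts after base 5 of each site (before the last base), so after positions 53, 70, 237.
MluI sites (ACGCGT) start at positions 174, 209, 257.
MluI cuts after the first base of each site, so after positions 174, 209, 257.
Combined cut positions: 53, 70, 174, 209, 237, 257.
Linear molecule, 6 cuts → 7 fragments:
  1–53 → 53 bp
  54–70 → 17 bp
  71–174 → 104 bp
  175–209 → 35 bp
  210–237 → 28 bp
  238–257 → 20 bp
  258–262 → 5 bp
Sorted largest to smallest: 104, 53, 35, 28, 20, 17, 5 bp.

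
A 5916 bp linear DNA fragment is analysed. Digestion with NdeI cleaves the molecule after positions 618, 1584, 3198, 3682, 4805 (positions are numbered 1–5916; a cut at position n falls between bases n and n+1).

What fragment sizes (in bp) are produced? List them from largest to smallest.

1614, 1123, 1111, 966, 618, 484 bp

Linear molecule, 5 cuts → 6 fragments:
  618 − 0 = 618 bp
  1584 − 618 = 966 bp
  3198 − 1584 = 1614 bp
  3682 − 3198 = 484 bp
  4805 − 3682 = 1123 bp
  5916 − 4805 = 1111 bp
Sorted largest to smallest: 1614, 1123, 1111, 966, 618, 484 bp.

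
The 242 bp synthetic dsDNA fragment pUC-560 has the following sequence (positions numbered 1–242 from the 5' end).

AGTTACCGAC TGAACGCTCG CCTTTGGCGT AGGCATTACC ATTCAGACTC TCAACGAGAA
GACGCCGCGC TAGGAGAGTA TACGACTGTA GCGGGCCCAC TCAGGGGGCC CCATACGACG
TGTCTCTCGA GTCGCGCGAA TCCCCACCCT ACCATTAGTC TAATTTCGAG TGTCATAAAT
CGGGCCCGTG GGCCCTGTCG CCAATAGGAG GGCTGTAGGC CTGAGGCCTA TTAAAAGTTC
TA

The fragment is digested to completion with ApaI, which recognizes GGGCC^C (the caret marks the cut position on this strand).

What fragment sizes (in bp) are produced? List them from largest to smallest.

97, 76, 48, 13, 8 bp

ApaI sites (GGGCCC) start at positions 93, 106, 182, 190.
ApaI cuts after base 5 of each site (before the last base), so after positions 97, 110, 186, 194.
Linear molecule, 4 cuts → 5 fragments:
  1–97 → 97 bp
  98–110 → 13 bp
  111–186 → 76 bp
  187–194 → 8 bp
  195–242 → 48 bp
Sorted largest to smallest: 97, 76, 48, 13, 8 bp.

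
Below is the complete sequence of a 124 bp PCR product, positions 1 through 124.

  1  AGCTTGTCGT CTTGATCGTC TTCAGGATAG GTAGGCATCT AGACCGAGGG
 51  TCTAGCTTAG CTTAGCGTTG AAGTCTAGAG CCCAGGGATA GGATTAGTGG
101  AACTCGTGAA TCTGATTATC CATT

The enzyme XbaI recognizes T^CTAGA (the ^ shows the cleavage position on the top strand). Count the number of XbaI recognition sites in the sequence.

TCTAGA occurs starting at positions 38, 74.
XbaI cuts at 2 sites.

2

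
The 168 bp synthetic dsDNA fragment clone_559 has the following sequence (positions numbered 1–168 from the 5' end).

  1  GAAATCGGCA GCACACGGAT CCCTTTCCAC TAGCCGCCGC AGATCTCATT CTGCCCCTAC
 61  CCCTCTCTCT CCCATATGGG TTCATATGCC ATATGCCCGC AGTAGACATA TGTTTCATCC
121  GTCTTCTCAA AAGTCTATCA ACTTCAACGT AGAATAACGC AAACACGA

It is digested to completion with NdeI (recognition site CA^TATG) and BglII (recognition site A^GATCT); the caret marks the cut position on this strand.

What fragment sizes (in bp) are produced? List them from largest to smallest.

NdeI sites (CATATG) start at positions 73, 83, 90, 107.
NdeI cuts after base 2 of each site, so after positions 74, 84, 91, 108.
The BglII site (AGATCT) starts at position 41.
BglII cuts after the first base of each site, so after position 41.
Combined cut positions: 41, 74, 84, 91, 108.
Linear molecule, 5 cuts → 6 fragments:
  1–41 → 41 bp
  42–74 → 33 bp
  75–84 → 10 bp
  85–91 → 7 bp
  92–108 → 17 bp
  109–168 → 60 bp
Sorted largest to smallest: 60, 41, 33, 17, 10, 7 bp.

60, 41, 33, 17, 10, 7 bp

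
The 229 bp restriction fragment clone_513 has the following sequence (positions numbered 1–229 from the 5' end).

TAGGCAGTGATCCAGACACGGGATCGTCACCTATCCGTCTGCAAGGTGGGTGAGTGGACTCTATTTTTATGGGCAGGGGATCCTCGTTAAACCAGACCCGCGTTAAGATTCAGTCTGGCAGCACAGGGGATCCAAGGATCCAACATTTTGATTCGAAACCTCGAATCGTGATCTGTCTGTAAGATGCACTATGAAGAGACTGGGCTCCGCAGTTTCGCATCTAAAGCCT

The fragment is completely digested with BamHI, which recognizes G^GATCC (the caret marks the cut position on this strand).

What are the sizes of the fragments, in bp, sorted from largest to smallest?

93, 78, 50, 8 bp

BamHI sites (GGATCC) start at positions 78, 128, 136.
BamHI cuts after the first base of each site, so after positions 78, 128, 136.
Linear molecule, 3 cuts → 4 fragments:
  1–78 → 78 bp
  79–128 → 50 bp
  129–136 → 8 bp
  137–229 → 93 bp
Sorted largest to smallest: 93, 78, 50, 8 bp.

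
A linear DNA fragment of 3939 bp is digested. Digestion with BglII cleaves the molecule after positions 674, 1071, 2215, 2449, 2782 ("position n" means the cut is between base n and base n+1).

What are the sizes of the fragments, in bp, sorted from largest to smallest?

Linear molecule, 5 cuts → 6 fragments:
  674 − 0 = 674 bp
  1071 − 674 = 397 bp
  2215 − 1071 = 1144 bp
  2449 − 2215 = 234 bp
  2782 − 2449 = 333 bp
  3939 − 2782 = 1157 bp
Sorted largest to smallest: 1157, 1144, 674, 397, 333, 234 bp.

1157, 1144, 674, 397, 333, 234 bp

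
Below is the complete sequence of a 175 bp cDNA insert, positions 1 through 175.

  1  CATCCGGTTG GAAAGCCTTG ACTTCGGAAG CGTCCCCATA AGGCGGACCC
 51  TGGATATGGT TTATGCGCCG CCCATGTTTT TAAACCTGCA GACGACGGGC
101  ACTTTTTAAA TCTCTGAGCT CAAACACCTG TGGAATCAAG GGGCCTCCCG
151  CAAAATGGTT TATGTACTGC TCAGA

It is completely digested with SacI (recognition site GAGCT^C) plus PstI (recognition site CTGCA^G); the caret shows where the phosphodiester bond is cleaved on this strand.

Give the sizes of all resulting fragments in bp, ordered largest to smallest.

90, 55, 30 bp

The SacI site (GAGCTC) starts at position 116.
SacI cuts after base 5 of each site (before the last base), so after position 120.
The PstI site (CTGCAG) starts at position 86.
PstI cuts after base 5 of each site (before the last base), so after position 90.
Combined cut positions: 90, 120.
Linear molecule, 2 cuts → 3 fragments:
  1–90 → 90 bp
  91–120 → 30 bp
  121–175 → 55 bp
Sorted largest to smallest: 90, 55, 30 bp.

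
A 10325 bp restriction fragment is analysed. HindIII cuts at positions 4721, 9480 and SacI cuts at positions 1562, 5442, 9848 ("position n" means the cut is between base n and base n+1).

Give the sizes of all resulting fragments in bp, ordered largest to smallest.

Combined cut positions (sorted): 1562, 4721, 5442, 9480, 9848.
Linear molecule, 5 cuts → 6 fragments:
  1562 − 0 = 1562 bp
  4721 − 1562 = 3159 bp
  5442 − 4721 = 721 bp
  9480 − 5442 = 4038 bp
  9848 − 9480 = 368 bp
  10325 − 9848 = 477 bp
Sorted largest to smallest: 4038, 3159, 1562, 721, 477, 368 bp.

4038, 3159, 1562, 721, 477, 368 bp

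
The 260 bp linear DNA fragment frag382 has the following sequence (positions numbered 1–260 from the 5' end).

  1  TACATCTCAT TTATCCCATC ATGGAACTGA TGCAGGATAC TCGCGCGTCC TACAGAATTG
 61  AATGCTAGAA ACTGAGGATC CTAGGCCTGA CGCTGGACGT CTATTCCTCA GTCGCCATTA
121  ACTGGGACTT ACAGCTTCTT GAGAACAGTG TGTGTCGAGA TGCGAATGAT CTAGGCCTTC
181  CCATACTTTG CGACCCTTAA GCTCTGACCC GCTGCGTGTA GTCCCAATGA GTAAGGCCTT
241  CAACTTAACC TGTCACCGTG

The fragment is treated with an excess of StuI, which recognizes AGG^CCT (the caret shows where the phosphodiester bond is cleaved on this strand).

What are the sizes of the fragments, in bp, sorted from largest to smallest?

90, 85, 61, 24 bp

StuI sites (AGGCCT) start at positions 83, 173, 234.
StuI cuts after base 3 of each site, so after positions 85, 175, 236.
Linear molecule, 3 cuts → 4 fragments:
  1–85 → 85 bp
  86–175 → 90 bp
  176–236 → 61 bp
  237–260 → 24 bp
Sorted largest to smallest: 90, 85, 61, 24 bp.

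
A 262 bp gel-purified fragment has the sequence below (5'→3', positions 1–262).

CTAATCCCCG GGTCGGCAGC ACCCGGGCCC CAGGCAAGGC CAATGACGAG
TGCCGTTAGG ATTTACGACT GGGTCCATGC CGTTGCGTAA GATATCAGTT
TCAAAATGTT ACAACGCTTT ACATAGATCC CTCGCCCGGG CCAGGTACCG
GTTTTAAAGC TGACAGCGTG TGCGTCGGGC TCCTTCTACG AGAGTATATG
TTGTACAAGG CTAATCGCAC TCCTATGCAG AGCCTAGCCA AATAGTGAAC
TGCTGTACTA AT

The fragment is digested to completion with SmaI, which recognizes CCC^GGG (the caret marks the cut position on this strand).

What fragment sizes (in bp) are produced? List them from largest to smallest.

125, 113, 15, 9 bp

SmaI sites (CCCGGG) start at positions 7, 22, 135.
SmaI cuts after base 3 of each site, so after positions 9, 24, 137.
Linear molecule, 3 cuts → 4 fragments:
  1–9 → 9 bp
  10–24 → 15 bp
  25–137 → 113 bp
  138–262 → 125 bp
Sorted largest to smallest: 125, 113, 15, 9 bp.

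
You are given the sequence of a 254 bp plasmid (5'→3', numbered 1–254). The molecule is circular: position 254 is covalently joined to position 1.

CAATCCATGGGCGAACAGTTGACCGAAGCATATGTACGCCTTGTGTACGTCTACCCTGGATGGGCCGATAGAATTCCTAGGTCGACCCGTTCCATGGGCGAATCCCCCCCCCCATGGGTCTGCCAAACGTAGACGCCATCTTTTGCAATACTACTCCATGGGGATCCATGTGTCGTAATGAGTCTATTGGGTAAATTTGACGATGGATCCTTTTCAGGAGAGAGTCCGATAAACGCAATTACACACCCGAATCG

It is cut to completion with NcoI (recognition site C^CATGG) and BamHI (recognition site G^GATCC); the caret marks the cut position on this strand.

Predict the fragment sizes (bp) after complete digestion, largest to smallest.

NcoI sites (CCATGG) start at positions 5, 92, 112, 156.
NcoI cuts after the first base of each site, so after positions 5, 92, 112, 156.
BamHI sites (GGATCC) start at positions 162, 205.
BamHI cuts after the first base of each site, so after positions 162, 205.
Combined cut positions: 5, 92, 112, 156, 162, 205.
Circular molecule, 6 cuts → 6 fragments:
  6–92 → 87 bp
  93–112 → 20 bp
  113–156 → 44 bp
  157–162 → 6 bp
  163–205 → 43 bp
  206–254 then 1–5 → 49 + 5 = 54 bp
Sorted largest to smallest: 87, 54, 44, 43, 20, 6 bp.

87, 54, 44, 43, 20, 6 bp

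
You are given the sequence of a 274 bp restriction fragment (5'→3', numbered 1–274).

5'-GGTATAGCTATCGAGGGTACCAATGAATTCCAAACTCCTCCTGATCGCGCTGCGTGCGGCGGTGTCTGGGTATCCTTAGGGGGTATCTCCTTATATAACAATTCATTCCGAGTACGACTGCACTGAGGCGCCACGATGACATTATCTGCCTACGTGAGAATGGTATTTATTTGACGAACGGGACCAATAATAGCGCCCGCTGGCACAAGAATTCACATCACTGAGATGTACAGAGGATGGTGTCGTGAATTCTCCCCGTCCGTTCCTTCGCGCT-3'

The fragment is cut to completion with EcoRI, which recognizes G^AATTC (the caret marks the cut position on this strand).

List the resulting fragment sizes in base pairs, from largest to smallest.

EcoRI sites (GAATTC) start at positions 25, 209, 247.
EcoRI cuts after the first base of each site, so after positions 25, 209, 247.
Linear molecule, 3 cuts → 4 fragments:
  1–25 → 25 bp
  26–209 → 184 bp
  210–247 → 38 bp
  248–274 → 27 bp
Sorted largest to smallest: 184, 38, 27, 25 bp.

184, 38, 27, 25 bp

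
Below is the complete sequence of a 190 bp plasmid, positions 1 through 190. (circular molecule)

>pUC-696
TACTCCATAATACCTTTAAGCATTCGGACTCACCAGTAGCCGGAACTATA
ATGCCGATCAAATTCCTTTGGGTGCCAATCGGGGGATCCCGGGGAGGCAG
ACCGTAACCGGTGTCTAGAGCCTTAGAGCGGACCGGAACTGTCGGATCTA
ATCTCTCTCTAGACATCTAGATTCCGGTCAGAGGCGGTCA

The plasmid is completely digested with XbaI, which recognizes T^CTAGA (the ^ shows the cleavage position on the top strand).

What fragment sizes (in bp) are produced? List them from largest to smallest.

138, 44, 8 bp

XbaI sites (TCTAGA) start at positions 114, 158, 166.
XbaI cuts after the first base of each site, so after positions 114, 158, 166.
Circular molecule, 3 cuts → 3 fragments:
  115–158 → 44 bp
  159–166 → 8 bp
  167–190 then 1–114 → 24 + 114 = 138 bp
Sorted largest to smallest: 138, 44, 8 bp.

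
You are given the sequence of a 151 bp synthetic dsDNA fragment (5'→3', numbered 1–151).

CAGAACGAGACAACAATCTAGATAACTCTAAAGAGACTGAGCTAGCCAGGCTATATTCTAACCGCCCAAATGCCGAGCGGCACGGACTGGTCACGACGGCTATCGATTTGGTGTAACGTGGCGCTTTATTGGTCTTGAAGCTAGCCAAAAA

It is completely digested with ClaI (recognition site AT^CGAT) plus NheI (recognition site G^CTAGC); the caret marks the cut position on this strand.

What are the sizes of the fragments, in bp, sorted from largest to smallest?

62, 41, 37, 11 bp

The ClaI site (ATCGAT) starts at position 102.
ClaI cuts after base 2 of each site, so after position 103.
NheI sites (GCTAGC) start at positions 41, 140.
NheI cuts after the first base of each site, so after positions 41, 140.
Combined cut positions: 41, 103, 140.
Linear molecule, 3 cuts → 4 fragments:
  1–41 → 41 bp
  42–103 → 62 bp
  104–140 → 37 bp
  141–151 → 11 bp
Sorted largest to smallest: 62, 41, 37, 11 bp.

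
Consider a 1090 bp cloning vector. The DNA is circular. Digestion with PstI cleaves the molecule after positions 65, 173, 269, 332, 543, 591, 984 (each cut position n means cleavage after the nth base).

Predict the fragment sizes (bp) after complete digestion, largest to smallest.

393, 211, 171, 108, 96, 63, 48 bp

Circular molecule, 7 cuts → 7 fragments:
  173 − 65 = 108 bp
  269 − 173 = 96 bp
  332 − 269 = 63 bp
  543 − 332 = 211 bp
  591 − 543 = 48 bp
  984 − 591 = 393 bp
  wrap: 1090 − 984 + 65 = 171 bp
Sorted largest to smallest: 393, 211, 171, 108, 96, 63, 48 bp.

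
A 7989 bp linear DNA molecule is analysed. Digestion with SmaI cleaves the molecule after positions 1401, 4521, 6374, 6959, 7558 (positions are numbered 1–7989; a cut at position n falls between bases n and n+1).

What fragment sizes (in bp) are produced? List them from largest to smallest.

Linear molecule, 5 cuts → 6 fragments:
  1401 − 0 = 1401 bp
  4521 − 1401 = 3120 bp
  6374 − 4521 = 1853 bp
  6959 − 6374 = 585 bp
  7558 − 6959 = 599 bp
  7989 − 7558 = 431 bp
Sorted largest to smallest: 3120, 1853, 1401, 599, 585, 431 bp.

3120, 1853, 1401, 599, 585, 431 bp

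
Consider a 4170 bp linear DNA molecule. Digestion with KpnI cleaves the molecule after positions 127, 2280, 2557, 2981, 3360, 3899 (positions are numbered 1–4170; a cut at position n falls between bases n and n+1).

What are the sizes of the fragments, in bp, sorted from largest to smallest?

Linear molecule, 6 cuts → 7 fragments:
  127 − 0 = 127 bp
  2280 − 127 = 2153 bp
  2557 − 2280 = 277 bp
  2981 − 2557 = 424 bp
  3360 − 2981 = 379 bp
  3899 − 3360 = 539 bp
  4170 − 3899 = 271 bp
Sorted largest to smallest: 2153, 539, 424, 379, 277, 271, 127 bp.

2153, 539, 424, 379, 277, 271, 127 bp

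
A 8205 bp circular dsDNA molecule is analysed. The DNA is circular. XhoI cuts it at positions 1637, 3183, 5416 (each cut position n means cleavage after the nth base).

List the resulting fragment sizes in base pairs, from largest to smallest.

Circular molecule, 3 cuts → 3 fragments:
  3183 − 1637 = 1546 bp
  5416 − 3183 = 2233 bp
  wrap: 8205 − 5416 + 1637 = 4426 bp
Sorted largest to smallest: 4426, 2233, 1546 bp.

4426, 2233, 1546 bp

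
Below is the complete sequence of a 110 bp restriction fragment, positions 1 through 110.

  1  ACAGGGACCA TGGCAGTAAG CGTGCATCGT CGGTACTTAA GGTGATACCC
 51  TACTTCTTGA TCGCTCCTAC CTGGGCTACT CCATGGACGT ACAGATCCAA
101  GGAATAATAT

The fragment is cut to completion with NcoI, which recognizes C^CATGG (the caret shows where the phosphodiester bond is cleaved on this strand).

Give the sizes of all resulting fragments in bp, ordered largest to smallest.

NcoI sites (CCATGG) start at positions 8, 81.
NcoI cuts after the first base of each site, so after positions 8, 81.
Linear molecule, 2 cuts → 3 fragments:
  1–8 → 8 bp
  9–81 → 73 bp
  82–110 → 29 bp
Sorted largest to smallest: 73, 29, 8 bp.

73, 29, 8 bp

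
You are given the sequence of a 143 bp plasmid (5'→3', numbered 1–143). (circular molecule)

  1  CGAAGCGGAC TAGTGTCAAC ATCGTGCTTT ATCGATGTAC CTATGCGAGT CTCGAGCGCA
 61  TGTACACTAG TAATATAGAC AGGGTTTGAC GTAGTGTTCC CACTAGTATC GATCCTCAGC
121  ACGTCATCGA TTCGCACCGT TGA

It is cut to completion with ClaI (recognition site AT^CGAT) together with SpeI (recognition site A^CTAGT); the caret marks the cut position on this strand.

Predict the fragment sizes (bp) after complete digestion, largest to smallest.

ClaI sites (ATCGAT) start at positions 31, 108, 126.
ClaI cuts after base 2 of each site, so after positions 32, 109, 127.
SpeI sites (ACTAGT) start at positions 9, 66, 102.
SpeI cuts after the first base of each site, so after positions 9, 66, 102.
Combined cut positions: 9, 32, 66, 102, 109, 127.
Circular molecule, 6 cuts → 6 fragments:
  10–32 → 23 bp
  33–66 → 34 bp
  67–102 → 36 bp
  103–109 → 7 bp
  110–127 → 18 bp
  128–143 then 1–9 → 16 + 9 = 25 bp
Sorted largest to smallest: 36, 34, 25, 23, 18, 7 bp.

36, 34, 25, 23, 18, 7 bp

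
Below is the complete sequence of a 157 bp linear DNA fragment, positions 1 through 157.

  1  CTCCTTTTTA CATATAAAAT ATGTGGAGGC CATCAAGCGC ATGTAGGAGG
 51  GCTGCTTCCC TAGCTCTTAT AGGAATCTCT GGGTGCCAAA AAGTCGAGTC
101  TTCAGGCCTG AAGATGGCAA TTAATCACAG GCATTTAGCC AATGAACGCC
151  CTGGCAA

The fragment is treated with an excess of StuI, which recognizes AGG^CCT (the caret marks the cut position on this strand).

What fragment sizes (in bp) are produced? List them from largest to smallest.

106, 51 bp

The StuI site (AGGCCT) starts at position 104.
StuI cuts after base 3 of each site, so after position 106.
Linear molecule, 1 cut → 2 fragments:
  1–106 → 106 bp
  107–157 → 51 bp
Sorted largest to smallest: 106, 51 bp.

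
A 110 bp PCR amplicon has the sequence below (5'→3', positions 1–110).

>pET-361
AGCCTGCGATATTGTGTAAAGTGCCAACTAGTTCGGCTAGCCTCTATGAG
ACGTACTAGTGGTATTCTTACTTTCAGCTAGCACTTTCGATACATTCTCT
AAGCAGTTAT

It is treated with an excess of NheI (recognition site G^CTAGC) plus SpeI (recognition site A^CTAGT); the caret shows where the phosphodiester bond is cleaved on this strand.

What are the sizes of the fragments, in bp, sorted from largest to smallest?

33, 27, 22, 19, 9 bp

NheI sites (GCTAGC) start at positions 36, 77.
NheI cuts after the first base of each site, so after positions 36, 77.
SpeI sites (ACTAGT) start at positions 27, 55.
SpeI cuts after the first base of each site, so after positions 27, 55.
Combined cut positions: 27, 36, 55, 77.
Linear molecule, 4 cuts → 5 fragments:
  1–27 → 27 bp
  28–36 → 9 bp
  37–55 → 19 bp
  56–77 → 22 bp
  78–110 → 33 bp
Sorted largest to smallest: 33, 27, 22, 19, 9 bp.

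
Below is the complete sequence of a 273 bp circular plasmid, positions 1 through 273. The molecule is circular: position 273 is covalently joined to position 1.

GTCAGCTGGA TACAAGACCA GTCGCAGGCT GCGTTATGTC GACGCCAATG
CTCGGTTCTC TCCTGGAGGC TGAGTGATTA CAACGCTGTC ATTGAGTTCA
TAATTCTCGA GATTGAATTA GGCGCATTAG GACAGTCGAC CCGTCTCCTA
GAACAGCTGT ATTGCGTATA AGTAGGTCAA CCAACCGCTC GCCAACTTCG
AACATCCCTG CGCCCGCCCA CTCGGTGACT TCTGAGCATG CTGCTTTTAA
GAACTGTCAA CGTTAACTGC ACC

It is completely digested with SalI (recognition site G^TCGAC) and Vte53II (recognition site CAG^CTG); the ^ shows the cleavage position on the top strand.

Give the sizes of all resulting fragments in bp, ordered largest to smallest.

SalI sites (GTCGAC) start at positions 38, 135.
SalI cuts after the first base of each site, so after positions 38, 135.
Vte53II sites (CAGCTG) start at positions 3, 154.
Vte53II cuts after base 3 of each site, so after positions 5, 156.
Combined cut positions: 5, 38, 135, 156.
Circular molecule, 4 cuts → 4 fragments:
  6–38 → 33 bp
  39–135 → 97 bp
  136–156 → 21 bp
  157–273 then 1–5 → 117 + 5 = 122 bp
Sorted largest to smallest: 122, 97, 33, 21 bp.

122, 97, 33, 21 bp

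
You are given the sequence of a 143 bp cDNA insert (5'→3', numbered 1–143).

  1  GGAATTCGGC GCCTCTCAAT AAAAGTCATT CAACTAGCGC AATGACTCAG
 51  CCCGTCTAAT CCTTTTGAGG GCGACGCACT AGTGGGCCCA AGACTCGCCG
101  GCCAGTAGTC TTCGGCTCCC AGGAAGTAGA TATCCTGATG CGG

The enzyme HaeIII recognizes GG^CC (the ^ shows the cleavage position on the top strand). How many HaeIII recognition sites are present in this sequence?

2

GGCC occurs starting at positions 85, 100.
HaeIII cuts at 2 sites.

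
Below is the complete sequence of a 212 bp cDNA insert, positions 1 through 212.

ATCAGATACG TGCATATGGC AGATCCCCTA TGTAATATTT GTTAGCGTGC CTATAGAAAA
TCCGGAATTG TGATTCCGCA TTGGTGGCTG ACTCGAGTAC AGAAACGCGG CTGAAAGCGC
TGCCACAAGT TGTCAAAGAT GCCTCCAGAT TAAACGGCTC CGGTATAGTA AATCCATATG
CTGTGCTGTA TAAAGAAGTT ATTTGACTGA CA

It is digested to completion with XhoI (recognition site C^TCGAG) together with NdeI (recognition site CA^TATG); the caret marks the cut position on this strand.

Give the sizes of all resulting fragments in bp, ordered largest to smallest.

The XhoI site (CTCGAG) starts at position 92.
XhoI cuts after the first base of each site, so after position 92.
NdeI sites (CATATG) start at positions 13, 175.
NdeI cuts after base 2 of each site, so after positions 14, 176.
Combined cut positions: 14, 92, 176.
Linear molecule, 3 cuts → 4 fragments:
  1–14 → 14 bp
  15–92 → 78 bp
  93–176 → 84 bp
  177–212 → 36 bp
Sorted largest to smallest: 84, 78, 36, 14 bp.

84, 78, 36, 14 bp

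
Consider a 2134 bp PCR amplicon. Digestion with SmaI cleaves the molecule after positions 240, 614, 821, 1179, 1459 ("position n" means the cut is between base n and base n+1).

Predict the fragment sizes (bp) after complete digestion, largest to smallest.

675, 374, 358, 280, 240, 207 bp

Linear molecule, 5 cuts → 6 fragments:
  240 − 0 = 240 bp
  614 − 240 = 374 bp
  821 − 614 = 207 bp
  1179 − 821 = 358 bp
  1459 − 1179 = 280 bp
  2134 − 1459 = 675 bp
Sorted largest to smallest: 675, 374, 358, 280, 240, 207 bp.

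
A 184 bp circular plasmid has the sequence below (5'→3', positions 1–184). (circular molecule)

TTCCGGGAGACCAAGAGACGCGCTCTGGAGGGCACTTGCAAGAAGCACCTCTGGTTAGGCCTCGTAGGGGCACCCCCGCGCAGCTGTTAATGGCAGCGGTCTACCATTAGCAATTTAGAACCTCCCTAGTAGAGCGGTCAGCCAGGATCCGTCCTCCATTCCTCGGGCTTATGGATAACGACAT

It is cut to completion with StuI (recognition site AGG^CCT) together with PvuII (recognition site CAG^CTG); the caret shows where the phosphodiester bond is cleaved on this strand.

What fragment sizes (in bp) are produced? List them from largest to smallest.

The StuI site (AGGCCT) starts at position 57.
StuI cuts after base 3 of each site, so after position 59.
The PvuII site (CAGCTG) starts at position 81.
PvuII cuts after base 3 of each site, so after position 83.
Combined cut positions: 59, 83.
Circular molecule, 2 cuts → 2 fragments:
  60–83 → 24 bp
  84–184 then 1–59 → 101 + 59 = 160 bp
Sorted largest to smallest: 160, 24 bp.

160, 24 bp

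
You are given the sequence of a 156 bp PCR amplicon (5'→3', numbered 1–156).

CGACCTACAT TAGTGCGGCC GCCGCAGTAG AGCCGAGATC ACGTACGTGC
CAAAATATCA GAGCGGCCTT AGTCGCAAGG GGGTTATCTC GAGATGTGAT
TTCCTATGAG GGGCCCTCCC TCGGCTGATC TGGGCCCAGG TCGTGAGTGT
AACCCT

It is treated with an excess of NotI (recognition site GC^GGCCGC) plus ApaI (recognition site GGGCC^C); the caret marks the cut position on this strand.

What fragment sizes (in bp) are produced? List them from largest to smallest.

The NotI site (GCGGCCGC) starts at position 15.
NotI cuts after base 2 of each site, so after position 16.
ApaI sites (GGGCCC) start at positions 111, 132.
ApaI cuts after base 5 of each site (before the last base), so after positions 115, 136.
Combined cut positions: 16, 115, 136.
Linear molecule, 3 cuts → 4 fragments:
  1–16 → 16 bp
  17–115 → 99 bp
  116–136 → 21 bp
  137–156 → 20 bp
Sorted largest to smallest: 99, 21, 20, 16 bp.

99, 21, 20, 16 bp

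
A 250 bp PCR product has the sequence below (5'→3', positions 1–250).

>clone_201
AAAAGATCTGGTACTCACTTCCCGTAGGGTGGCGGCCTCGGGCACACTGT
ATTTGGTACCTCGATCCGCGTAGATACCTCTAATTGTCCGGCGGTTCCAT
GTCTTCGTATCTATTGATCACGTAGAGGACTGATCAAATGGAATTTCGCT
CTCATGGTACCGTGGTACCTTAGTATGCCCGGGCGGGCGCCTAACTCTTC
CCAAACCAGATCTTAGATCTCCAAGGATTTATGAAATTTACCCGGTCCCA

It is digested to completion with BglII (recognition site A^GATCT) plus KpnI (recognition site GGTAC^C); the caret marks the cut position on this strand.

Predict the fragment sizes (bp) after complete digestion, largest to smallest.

BglII sites (AGATCT) start at positions 4, 208, 215.
BglII cuts after the first base of each site, so after positions 4, 208, 215.
KpnI sites (GGTACC) start at positions 55, 156, 164.
KpnI cuts after base 5 of each site (before the last base), so after positions 59, 160, 168.
Combined cut positions: 4, 59, 160, 168, 208, 215.
Linear molecule, 6 cuts → 7 fragments:
  1–4 → 4 bp
  5–59 → 55 bp
  60–160 → 101 bp
  161–168 → 8 bp
  169–208 → 40 bp
  209–215 → 7 bp
  216–250 → 35 bp
Sorted largest to smallest: 101, 55, 40, 35, 8, 7, 4 bp.

101, 55, 40, 35, 8, 7, 4 bp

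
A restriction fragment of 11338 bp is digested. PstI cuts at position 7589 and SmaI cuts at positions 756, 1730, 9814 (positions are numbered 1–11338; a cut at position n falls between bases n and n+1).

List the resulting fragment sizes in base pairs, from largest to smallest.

Combined cut positions (sorted): 756, 1730, 7589, 9814.
Linear molecule, 4 cuts → 5 fragments:
  756 − 0 = 756 bp
  1730 − 756 = 974 bp
  7589 − 1730 = 5859 bp
  9814 − 7589 = 2225 bp
  11338 − 9814 = 1524 bp
Sorted largest to smallest: 5859, 2225, 1524, 974, 756 bp.

5859, 2225, 1524, 974, 756 bp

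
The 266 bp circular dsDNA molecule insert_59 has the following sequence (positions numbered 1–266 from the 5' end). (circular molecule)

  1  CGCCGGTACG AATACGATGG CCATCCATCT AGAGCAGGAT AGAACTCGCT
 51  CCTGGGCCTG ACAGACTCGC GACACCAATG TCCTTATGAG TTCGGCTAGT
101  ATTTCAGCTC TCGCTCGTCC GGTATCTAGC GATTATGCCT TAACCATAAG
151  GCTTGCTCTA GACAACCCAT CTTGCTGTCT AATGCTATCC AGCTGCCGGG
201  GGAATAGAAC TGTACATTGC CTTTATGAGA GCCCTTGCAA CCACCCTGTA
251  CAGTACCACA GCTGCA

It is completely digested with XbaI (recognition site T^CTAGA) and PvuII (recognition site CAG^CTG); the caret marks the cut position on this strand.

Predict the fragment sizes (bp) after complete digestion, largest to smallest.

129, 69, 35, 33 bp

XbaI sites (TCTAGA) start at positions 28, 157.
XbaI cuts after the first base of each site, so after positions 28, 157.
PvuII sites (CAGCTG) start at positions 190, 259.
PvuII cuts after base 3 of each site, so after positions 192, 261.
Combined cut positions: 28, 157, 192, 261.
Circular molecule, 4 cuts → 4 fragments:
  29–157 → 129 bp
  158–192 → 35 bp
  193–261 → 69 bp
  262–266 then 1–28 → 5 + 28 = 33 bp
Sorted largest to smallest: 129, 69, 35, 33 bp.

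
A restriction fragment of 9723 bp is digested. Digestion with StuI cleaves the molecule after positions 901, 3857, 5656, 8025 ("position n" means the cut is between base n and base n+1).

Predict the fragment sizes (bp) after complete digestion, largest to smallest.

Linear molecule, 4 cuts → 5 fragments:
  901 − 0 = 901 bp
  3857 − 901 = 2956 bp
  5656 − 3857 = 1799 bp
  8025 − 5656 = 2369 bp
  9723 − 8025 = 1698 bp
Sorted largest to smallest: 2956, 2369, 1799, 1698, 901 bp.

2956, 2369, 1799, 1698, 901 bp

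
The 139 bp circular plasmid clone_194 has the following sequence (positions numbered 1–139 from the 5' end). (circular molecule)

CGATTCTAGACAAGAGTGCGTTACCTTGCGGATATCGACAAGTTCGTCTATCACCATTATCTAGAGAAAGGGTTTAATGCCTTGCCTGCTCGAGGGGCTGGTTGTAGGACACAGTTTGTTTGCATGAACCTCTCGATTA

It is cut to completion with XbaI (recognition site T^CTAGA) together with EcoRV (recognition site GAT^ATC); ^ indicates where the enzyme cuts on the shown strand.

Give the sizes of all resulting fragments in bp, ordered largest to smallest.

XbaI sites (TCTAGA) start at positions 5, 60.
XbaI cuts after the first base of each site, so after positions 5, 60.
The EcoRV site (GATATC) starts at position 31.
EcoRV cuts after base 3 of each site, so after position 33.
Combined cut positions: 5, 33, 60.
Circular molecule, 3 cuts → 3 fragments:
  6–33 → 28 bp
  34–60 → 27 bp
  61–139 then 1–5 → 79 + 5 = 84 bp
Sorted largest to smallest: 84, 28, 27 bp.

84, 28, 27 bp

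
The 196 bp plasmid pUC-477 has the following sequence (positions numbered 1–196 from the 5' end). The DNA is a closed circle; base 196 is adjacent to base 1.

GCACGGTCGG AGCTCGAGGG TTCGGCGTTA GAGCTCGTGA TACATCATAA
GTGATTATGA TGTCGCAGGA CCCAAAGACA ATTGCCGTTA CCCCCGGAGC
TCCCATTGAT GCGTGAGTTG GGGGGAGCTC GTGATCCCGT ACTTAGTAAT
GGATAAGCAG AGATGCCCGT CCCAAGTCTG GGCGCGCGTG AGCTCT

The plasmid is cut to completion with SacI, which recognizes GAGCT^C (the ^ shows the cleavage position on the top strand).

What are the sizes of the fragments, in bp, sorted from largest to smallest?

66, 65, 28, 21, 16 bp

SacI sites (GAGCTC) start at positions 10, 31, 97, 125, 190.
SacI cuts after base 5 of each site (before the last base), so after positions 14, 35, 101, 129, 194.
Circular molecule, 5 cuts → 5 fragments:
  15–35 → 21 bp
  36–101 → 66 bp
  102–129 → 28 bp
  130–194 → 65 bp
  195–196 then 1–14 → 2 + 14 = 16 bp
Sorted largest to smallest: 66, 65, 28, 21, 16 bp.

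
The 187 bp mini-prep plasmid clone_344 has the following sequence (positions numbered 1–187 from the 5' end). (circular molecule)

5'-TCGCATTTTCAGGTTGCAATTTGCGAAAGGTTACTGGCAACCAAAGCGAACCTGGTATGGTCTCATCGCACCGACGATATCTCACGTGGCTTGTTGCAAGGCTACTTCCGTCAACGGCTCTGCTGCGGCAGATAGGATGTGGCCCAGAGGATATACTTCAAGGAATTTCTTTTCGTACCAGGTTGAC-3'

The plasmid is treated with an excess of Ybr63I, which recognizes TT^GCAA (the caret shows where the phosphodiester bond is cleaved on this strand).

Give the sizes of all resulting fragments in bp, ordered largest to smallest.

107, 80 bp

Ybr63I sites (TTGCAA) start at positions 14, 94.
Ybr63I cuts after base 2 of each site, so after positions 15, 95.
Circular molecule, 2 cuts → 2 fragments:
  16–95 → 80 bp
  96–187 then 1–15 → 92 + 15 = 107 bp
Sorted largest to smallest: 107, 80 bp.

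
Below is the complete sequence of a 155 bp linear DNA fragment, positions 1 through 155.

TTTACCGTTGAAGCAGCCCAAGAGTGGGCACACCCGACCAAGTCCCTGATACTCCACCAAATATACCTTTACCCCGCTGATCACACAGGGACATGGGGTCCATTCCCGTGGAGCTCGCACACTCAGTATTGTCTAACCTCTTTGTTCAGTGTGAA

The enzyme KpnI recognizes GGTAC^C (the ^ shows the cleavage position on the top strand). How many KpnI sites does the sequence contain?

No occurrence of GGTACC is present in the sequence.
KpnI does not cut: 0 sites.

0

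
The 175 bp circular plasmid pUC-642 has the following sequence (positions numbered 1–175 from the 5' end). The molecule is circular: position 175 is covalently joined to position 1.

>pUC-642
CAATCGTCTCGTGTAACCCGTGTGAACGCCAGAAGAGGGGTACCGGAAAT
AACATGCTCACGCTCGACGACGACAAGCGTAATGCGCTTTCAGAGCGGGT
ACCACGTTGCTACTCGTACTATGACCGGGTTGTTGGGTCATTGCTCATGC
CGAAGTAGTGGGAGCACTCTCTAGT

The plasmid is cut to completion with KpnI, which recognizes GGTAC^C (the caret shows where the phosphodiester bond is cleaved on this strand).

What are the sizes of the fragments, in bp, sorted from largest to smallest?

KpnI sites (GGTACC) start at positions 39, 98.
KpnI cuts after base 5 of each site (before the last base), so after positions 43, 102.
Circular molecule, 2 cuts → 2 fragments:
  44–102 → 59 bp
  103–175 then 1–43 → 73 + 43 = 116 bp
Sorted largest to smallest: 116, 59 bp.

116, 59 bp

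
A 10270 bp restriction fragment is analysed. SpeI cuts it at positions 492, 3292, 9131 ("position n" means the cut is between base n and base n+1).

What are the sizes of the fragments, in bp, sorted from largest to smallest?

Linear molecule, 3 cuts → 4 fragments:
  492 − 0 = 492 bp
  3292 − 492 = 2800 bp
  9131 − 3292 = 5839 bp
  10270 − 9131 = 1139 bp
Sorted largest to smallest: 5839, 2800, 1139, 492 bp.

5839, 2800, 1139, 492 bp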